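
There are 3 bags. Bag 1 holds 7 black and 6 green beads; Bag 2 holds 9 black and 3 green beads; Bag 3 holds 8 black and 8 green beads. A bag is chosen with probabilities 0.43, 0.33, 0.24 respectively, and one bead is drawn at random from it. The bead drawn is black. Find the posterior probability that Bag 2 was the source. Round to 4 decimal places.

Tabulate prior·likelihood by source: [1] prior 0.43, lik 0.5385, product 0.2315; [2] prior 0.33, lik 0.75, product 0.2475; [3] prior 0.24, lik 0.5, product 0.1200.
Normalizing constant = 0.59904; the posterior for Bag 2 is its product over the sum, 0.2475/0.59904 = 0.4132.

Posterior probability ≈ 0.4132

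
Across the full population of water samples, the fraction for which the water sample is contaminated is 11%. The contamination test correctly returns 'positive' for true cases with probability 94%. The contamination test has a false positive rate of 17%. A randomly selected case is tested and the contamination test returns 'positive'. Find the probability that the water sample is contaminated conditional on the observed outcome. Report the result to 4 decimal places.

P(H | E) ≈ 0.4060

Write H for 'the water sample is contaminated'. Prior odds H:¬H = 0.11/0.89 = 0.12360. For the 'positive' outcome, the likelihood ratio is 0.94/0.17 = 5.5294.
Posterior odds = 0.12360 × 5.5294 = 0.68341, so P(H|E) = 0.68341/(1+0.68341) = 0.4060.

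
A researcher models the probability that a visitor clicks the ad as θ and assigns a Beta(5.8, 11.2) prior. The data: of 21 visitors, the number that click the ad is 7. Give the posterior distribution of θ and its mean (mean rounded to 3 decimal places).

The binomial likelihood is conjugate to the Beta prior: with 7 successes and 14 failures, the posterior is Beta(5.8+7, 11.2+14) = Beta(12.8, 25.2).
Posterior mean = α/(α+β) = 12.8/38 = 0.337.

Posterior: Beta(12.8, 25.2); mean ≈ 0.337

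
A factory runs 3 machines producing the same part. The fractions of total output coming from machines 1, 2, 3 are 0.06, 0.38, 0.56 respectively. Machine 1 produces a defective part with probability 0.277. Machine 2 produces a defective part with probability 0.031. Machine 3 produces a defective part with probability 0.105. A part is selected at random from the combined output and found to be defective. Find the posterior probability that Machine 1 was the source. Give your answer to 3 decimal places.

P(defective|M1) = 0.277; P(defective|M2) = 0.031; P(defective|M3) = 0.105.
Prior × likelihood for each source: 0.06·0.277=0.01662, 0.38·0.031=0.01178, 0.56·0.105=0.05880. Summing gives P(defective) = 0.087200.
P(Machine 1 | defective) = 0.01662 / 0.087200 = 0.191.

Posterior probability ≈ 0.191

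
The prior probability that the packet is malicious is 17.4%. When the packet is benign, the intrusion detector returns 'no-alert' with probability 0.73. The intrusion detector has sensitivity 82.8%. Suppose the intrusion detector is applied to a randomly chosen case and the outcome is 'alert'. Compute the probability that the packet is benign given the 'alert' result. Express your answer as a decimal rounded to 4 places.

Write H for 'the packet is malicious'. Prior odds H:¬H = 0.174/0.826 = 0.21065. For the 'alert' outcome, the likelihood ratio is 0.828/0.27 = 3.0667.
Posterior odds = 0.21065 × 3.0667 = 0.64600, so P(H|E) = 0.64600/(1+0.64600) = 0.3925. Then P(¬H|E) = 1 − 0.3925 = 0.6075.

P(¬H | E) ≈ 0.6075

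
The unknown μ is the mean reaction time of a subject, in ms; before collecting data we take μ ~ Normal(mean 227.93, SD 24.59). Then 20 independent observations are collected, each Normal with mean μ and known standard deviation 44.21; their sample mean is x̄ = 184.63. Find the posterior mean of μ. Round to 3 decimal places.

Prior precision 1/τ₀² = 1/24.59² = 0.00165380; data precision n/σ² = 20/44.21² = 0.0102327.
Posterior precision = 0.00165380 + 0.0102327 = 0.0118865.
Posterior mean = (0.00165380·227.93 + 0.0102327·184.63) / 0.0118865 = 190.654.

Posterior mean ≈ 190.654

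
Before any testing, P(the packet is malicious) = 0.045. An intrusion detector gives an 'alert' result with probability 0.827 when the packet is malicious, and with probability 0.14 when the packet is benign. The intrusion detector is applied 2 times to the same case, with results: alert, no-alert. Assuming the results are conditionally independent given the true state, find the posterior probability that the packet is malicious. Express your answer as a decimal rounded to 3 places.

Let H be the event that the packet is malicious; start with P(H) = 0.045. P('alert'|H) = 0.827, P('alert'|¬H) = 0.14.
Update on result 1 ('alert'): P(H) ← 0.827·0.0450 / (0.827·0.0450 + 0.14·0.9550) = 0.037215/0.17092 = 0.2177.
Update on result 2 ('no-alert'): P(H) ← 0.173·0.2177 / (0.173·0.2177 + 0.86·0.7823) = 0.037669/0.71041 = 0.0530.

Posterior P(H) ≈ 0.053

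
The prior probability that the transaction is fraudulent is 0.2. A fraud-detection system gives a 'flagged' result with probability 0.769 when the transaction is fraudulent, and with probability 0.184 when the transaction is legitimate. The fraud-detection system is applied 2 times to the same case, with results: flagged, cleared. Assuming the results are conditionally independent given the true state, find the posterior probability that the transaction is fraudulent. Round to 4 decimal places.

Posterior P(H) ≈ 0.2283

Let H be the event that the transaction is fraudulent; start with P(H) = 0.2. P('flagged'|H) = 0.769, P('flagged'|¬H) = 0.184.
Update on result 1 ('flagged'): P(H) ← 0.769·0.2000 / (0.769·0.2000 + 0.184·0.8000) = 0.15380/0.30100 = 0.5110.
Update on result 2 ('cleared'): P(H) ← 0.231·0.5110 / (0.231·0.5110 + 0.816·0.4890) = 0.11803/0.51709 = 0.2283.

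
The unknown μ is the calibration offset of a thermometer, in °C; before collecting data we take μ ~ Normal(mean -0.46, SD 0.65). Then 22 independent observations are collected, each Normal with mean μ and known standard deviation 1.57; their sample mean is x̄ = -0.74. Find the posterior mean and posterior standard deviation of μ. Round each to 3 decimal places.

With known σ, the Normal prior is conjugate. Weight on the data is w = (n/σ²)/(n/σ² + 1/τ₀²) = 8.92531/(8.92531+2.36686) = 0.79040.
Posterior mean = w·x̄ + (1−w)·μ₀ = 0.79040·-0.74 + 0.20960·-0.46 = -0.681. Posterior variance = 1/(8.92531+2.36686) = 0.0885569, so SD = 0.298.

Posterior mean ≈ -0.681; posterior SD ≈ 0.298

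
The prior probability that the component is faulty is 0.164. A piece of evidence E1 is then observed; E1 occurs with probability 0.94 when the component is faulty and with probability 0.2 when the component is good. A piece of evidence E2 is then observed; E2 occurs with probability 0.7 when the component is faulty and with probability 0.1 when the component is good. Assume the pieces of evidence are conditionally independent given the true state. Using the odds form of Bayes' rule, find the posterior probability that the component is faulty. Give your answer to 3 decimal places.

Prior odds = 0.164/(1−0.164) = 0.19617.
Likelihood ratio for E1 = 0.94/0.2 = 4.7000.
Likelihood ratio for E2 = 0.7/0.1 = 7.0000.
Posterior odds = prior odds × LR₁ × LR₂ = 6.4541.
Posterior probability = odds/(1+odds) = 6.4541/7.4541 = 0.866.

Posterior probability ≈ 0.866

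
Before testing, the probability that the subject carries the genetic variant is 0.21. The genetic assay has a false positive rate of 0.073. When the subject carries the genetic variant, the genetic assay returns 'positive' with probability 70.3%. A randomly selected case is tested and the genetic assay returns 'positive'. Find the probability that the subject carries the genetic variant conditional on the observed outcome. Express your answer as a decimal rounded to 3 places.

Let H be the event that the subject carries the genetic variant. P(H) = 0.21, so P(¬H) = 0.79. With E the 'positive' result, P(E|H) = 0.703 and P(E|¬H) = 0.073.
P(E) = 0.703·0.21 + 0.073·0.79 = 0.14763 + 0.057670 = 0.20530.
By Bayes' theorem, P(H|E) = 0.14763 / 0.20530 = 0.719.

P(H | E) ≈ 0.719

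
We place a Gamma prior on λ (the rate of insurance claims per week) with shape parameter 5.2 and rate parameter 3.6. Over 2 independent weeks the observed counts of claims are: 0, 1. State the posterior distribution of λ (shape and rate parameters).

Posterior: Gamma(shape=6.2, rate=5.6)

The Poisson likelihood adds the total count to the shape and the number of exposure periods to the rate. Here ∑xᵢ = 1 and n = 2, so shape 5.2→6.2 and rate 3.6→5.6.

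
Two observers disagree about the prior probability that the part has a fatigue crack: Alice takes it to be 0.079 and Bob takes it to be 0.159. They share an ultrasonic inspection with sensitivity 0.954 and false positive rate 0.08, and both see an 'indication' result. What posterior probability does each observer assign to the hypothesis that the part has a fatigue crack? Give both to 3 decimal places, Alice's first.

Alice: 0.506; Bob: 0.693

The likelihood ratio for an 'indication' result is 0.954/0.08 = 11.925.
Alice: prior odds 0.079/0.921 = 0.085776; posterior odds 1.0229; posterior probability 0.506.
Bob: prior odds 0.159/0.841 = 0.18906; posterior odds 2.2545; posterior probability 0.693.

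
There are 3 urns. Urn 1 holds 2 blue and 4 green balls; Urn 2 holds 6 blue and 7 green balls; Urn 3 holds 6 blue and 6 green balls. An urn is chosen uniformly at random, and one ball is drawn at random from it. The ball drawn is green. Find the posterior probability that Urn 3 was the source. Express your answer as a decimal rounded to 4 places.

Posterior probability ≈ 0.2932

Tabulate prior·likelihood by source: [1] prior 0.333333, lik 0.6667, product 0.2222; [2] prior 0.333333, lik 0.5385, product 0.1795; [3] prior 0.333333, lik 0.5, product 0.1667.
Normalizing constant = 0.56838; the posterior for Urn 3 is its product over the sum, 0.1667/0.56838 = 0.2932.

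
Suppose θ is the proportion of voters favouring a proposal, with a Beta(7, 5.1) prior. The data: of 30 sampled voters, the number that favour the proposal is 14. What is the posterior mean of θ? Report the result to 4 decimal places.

Posterior mean ≈ 0.4988

The binomial likelihood is conjugate to the Beta prior: with 14 successes and 16 failures, the posterior is Beta(7+14, 5.1+16) = Beta(21, 21.1).
Posterior mean = α/(α+β) = 21/42.1 = 0.4988.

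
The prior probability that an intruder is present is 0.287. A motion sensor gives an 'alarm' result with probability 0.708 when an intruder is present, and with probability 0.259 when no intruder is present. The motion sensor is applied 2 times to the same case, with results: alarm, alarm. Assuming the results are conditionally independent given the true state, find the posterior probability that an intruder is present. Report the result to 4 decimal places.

Posterior P(H) ≈ 0.7505

With H the event that an intruder is present, the joint likelihood of the observed sequence is P(data|H) = 0.708·0.708 = 0.50126 and P(data|¬H) = 0.259·0.259 = 0.067081.
Bayes: P(H|data) = 0.287·0.50126 / (0.287·0.50126 + 0.713·0.067081) = 0.14386/0.19169 = 0.7505.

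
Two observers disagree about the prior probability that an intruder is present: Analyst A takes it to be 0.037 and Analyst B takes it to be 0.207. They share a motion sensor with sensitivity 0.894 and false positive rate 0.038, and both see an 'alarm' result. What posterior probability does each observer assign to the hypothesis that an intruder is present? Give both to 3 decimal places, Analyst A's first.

Analyst A: 0.475; Analyst B: 0.860

The likelihood ratio for an 'alarm' result is 0.894/0.038 = 23.526.
Analyst A: prior odds 0.037/0.963 = 0.038422; posterior odds 0.90392; posterior probability 0.475.
Analyst B: prior odds 0.207/0.793 = 0.26103; posterior odds 6.1412; posterior probability 0.860.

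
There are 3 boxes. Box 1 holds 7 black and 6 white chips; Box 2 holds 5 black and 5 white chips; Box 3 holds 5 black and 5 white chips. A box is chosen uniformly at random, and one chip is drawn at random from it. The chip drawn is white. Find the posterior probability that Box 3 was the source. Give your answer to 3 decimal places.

Tabulate prior·likelihood by source: [1] prior 0.333333, lik 0.4615, product 0.1538; [2] prior 0.333333, lik 0.5, product 0.1667; [3] prior 0.333333, lik 0.5, product 0.1667.
Normalizing constant = 0.48718; the posterior for Box 3 is its product over the sum, 0.1667/0.48718 = 0.342.

Posterior probability ≈ 0.342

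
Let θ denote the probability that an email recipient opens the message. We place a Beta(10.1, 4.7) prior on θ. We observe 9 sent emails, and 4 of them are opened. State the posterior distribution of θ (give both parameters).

Posterior: Beta(14.1, 9.7)

Observing 4 successes and 5 failures updates Beta(10.1, 4.7) by adding the success and failure counts to the two shape parameters: α = 10.1+4 = 14.1, β = 4.7+5 = 9.7.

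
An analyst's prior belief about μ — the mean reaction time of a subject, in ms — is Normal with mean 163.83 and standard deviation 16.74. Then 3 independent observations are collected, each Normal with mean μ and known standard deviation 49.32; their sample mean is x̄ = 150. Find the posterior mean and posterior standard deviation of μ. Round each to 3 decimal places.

Posterior mean ≈ 160.278; posterior SD ≈ 14.431

With known σ, the Normal prior is conjugate. Weight on the data is w = (n/σ²)/(n/σ² + 1/τ₀²) = 0.00123332/(0.00123332+0.00356853) = 0.25684.
Posterior mean = w·x̄ + (1−w)·μ₀ = 0.25684·150 + 0.74316·163.83 = 160.278. Posterior variance = 1/(0.00123332+0.00356853) = 208.253, so SD = 14.431.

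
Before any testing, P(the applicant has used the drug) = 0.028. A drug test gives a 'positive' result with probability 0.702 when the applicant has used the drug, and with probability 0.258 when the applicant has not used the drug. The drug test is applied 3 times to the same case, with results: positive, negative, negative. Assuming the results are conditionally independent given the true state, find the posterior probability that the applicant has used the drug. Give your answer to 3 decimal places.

Posterior P(H) ≈ 0.012

Let H be the event that the applicant has used the drug; start with P(H) = 0.028. P('positive'|H) = 0.702, P('positive'|¬H) = 0.258.
Update on result 1 ('positive'): P(H) ← 0.702·0.0280 / (0.702·0.0280 + 0.258·0.9720) = 0.019656/0.27043 = 0.0727.
Update on result 2 ('negative'): P(H) ← 0.298·0.0727 / (0.298·0.0727 + 0.742·0.9273) = 0.021660/0.70973 = 0.0305.
Update on result 3 ('negative'): P(H) ← 0.298·0.0305 / (0.298·0.0305 + 0.742·0.9695) = 0.0090945/0.72845 = 0.0125.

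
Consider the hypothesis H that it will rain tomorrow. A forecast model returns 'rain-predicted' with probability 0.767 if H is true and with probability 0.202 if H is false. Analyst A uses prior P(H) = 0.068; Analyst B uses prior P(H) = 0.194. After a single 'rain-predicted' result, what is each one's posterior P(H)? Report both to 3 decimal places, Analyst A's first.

Analyst A: 0.217; Analyst B: 0.478

The likelihood ratio for a 'rain-predicted' result is 0.767/0.202 = 3.7970.
Analyst A: prior odds 0.068/0.932 = 0.072961; posterior odds 0.27704; posterior probability 0.217.
Analyst B: prior odds 0.194/0.806 = 0.24069; posterior odds 0.91393; posterior probability 0.478.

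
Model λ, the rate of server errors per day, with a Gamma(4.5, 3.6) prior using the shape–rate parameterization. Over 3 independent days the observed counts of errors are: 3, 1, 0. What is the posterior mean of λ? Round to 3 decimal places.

Total count ∑xᵢ = 4 over n = 3 days.
Gamma is conjugate to the Poisson likelihood: posterior is Gamma(shape = 4.5+4 = 8.5, rate = 3.6+3 = 6.6).
Posterior mean = shape/rate = 8.5/6.6 = 1.288.

Posterior mean ≈ 1.288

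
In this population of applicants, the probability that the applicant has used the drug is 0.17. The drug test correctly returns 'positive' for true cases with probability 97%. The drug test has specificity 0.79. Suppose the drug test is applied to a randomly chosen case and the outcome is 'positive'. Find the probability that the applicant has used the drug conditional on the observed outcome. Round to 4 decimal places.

Let H be the event that the applicant has used the drug. P(H) = 0.17, so P(¬H) = 0.83. With E the 'positive' result, P(E|H) = 0.97 and P(E|¬H) = 0.21.
P(E) = 0.97·0.17 + 0.21·0.83 = 0.16490 + 0.17430 = 0.33920.
By Bayes' theorem, P(H|E) = 0.16490 / 0.33920 = 0.4861.

P(H | E) ≈ 0.4861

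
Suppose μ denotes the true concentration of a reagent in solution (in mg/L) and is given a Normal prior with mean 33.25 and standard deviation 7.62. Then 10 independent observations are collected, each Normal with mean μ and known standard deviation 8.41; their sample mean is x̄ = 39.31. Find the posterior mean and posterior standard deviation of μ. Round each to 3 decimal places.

Posterior mean ≈ 38.652; posterior SD ≈ 2.511

Prior precision 1/τ₀² = 1/7.62² = 0.0172223; data precision n/σ² = 10/8.41² = 0.141387.
Posterior precision = 0.0172223 + 0.141387 = 0.158609, giving posterior SD = 1/√0.158609 = 2.511.
Posterior mean = (0.0172223·33.25 + 0.141387·39.31) / 0.158609 = 38.652.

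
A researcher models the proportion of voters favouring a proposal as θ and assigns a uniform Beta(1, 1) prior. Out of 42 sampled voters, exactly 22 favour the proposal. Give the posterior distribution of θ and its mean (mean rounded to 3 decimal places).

Posterior: Beta(23, 21); mean ≈ 0.523

Observing 22 successes and 20 failures updates Beta(1, 1) by adding the success and failure counts to the two shape parameters: α = 1+22 = 23, β = 1+20 = 21.
E[θ | data] = 23/(23+21) = 0.523.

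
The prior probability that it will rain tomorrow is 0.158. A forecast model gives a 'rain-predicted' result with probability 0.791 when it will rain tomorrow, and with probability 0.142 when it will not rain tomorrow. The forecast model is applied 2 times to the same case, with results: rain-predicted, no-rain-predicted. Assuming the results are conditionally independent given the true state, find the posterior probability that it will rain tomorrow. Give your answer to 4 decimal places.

Posterior P(H) ≈ 0.2029

Let H be the event that it will rain tomorrow; start with P(H) = 0.158. P('rain-predicted'|H) = 0.791, P('rain-predicted'|¬H) = 0.142.
Update on result 1 ('rain-predicted'): P(H) ← 0.791·0.1580 / (0.791·0.1580 + 0.142·0.8420) = 0.12498/0.24454 = 0.5111.
Update on result 2 ('no-rain-predicted'): P(H) ← 0.209·0.5111 / (0.209·0.5111 + 0.858·0.4889) = 0.10681/0.52632 = 0.2029.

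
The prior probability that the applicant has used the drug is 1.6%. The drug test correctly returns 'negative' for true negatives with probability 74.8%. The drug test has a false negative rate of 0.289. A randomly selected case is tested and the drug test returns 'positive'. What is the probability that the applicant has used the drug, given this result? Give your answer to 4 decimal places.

P(H | E) ≈ 0.0439

Let H be the event that the applicant has used the drug. P(H) = 0.016, so P(¬H) = 0.984. With E the 'positive' result, P(E|H) = 0.711 and P(E|¬H) = 0.252.
P(E) = 0.711·0.016 + 0.252·0.984 = 0.011376 + 0.24797 = 0.25934.
By Bayes' theorem, P(H|E) = 0.011376 / 0.25934 = 0.0439.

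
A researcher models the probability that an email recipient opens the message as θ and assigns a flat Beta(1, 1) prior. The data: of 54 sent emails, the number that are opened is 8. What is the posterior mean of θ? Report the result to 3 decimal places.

Observing 8 successes and 46 failures updates Beta(1, 1) by adding the success and failure counts to the two shape parameters: α = 1+8 = 9, β = 1+46 = 47.
Posterior mean = α/(α+β) = 9/56 = 0.161.

Posterior mean ≈ 0.161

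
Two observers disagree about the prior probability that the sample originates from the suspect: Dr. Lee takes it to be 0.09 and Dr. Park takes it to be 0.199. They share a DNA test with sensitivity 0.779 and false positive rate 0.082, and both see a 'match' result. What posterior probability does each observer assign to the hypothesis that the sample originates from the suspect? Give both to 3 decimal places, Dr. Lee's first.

Dr. Lee: 0.484; Dr. Park: 0.702

P('+'|H) = 0.779, P('+'|¬H) = 0.082.
Dr. Lee: numerator 0.779·0.09 = 0.070110; evidence = 0.070110+0.082·0.91 = 0.14473; posterior = 0.484.
Dr. Park: numerator 0.779·0.199 = 0.15502; evidence = 0.15502+0.082·0.801 = 0.22070; posterior = 0.702.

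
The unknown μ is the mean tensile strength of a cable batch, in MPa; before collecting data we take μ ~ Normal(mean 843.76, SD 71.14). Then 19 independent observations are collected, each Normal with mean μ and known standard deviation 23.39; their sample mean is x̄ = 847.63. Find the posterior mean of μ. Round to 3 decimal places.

Prior precision 1/τ₀² = 1/71.14² = 0.00019759; data precision n/σ² = 19/23.39² = 0.0347291.
Posterior precision = 0.00019759 + 0.0347291 = 0.0349267.
Posterior mean = (0.00019759·843.76 + 0.0347291·847.63) / 0.0349267 = 847.608.

Posterior mean ≈ 847.608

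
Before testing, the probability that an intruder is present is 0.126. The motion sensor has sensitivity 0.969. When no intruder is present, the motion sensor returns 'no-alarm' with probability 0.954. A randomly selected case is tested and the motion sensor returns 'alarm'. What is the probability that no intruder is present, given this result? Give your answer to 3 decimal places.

Let H be the event that an intruder is present. P(H) = 0.126, so P(¬H) = 0.874. With E the 'alarm' result, P(E|H) = 0.969 and P(E|¬H) = 0.046.
P(E) = 0.969·0.126 + 0.046·0.874 = 0.12209 + 0.040204 = 0.16230.
By Bayes' theorem, P(H|E) = 0.12209 / 0.16230 = 0.752. Hence P(¬H|E) = 1 − 0.752 = 0.248.

P(¬H | E) ≈ 0.248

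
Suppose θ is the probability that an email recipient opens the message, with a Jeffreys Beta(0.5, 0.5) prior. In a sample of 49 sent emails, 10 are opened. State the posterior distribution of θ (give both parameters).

Posterior: Beta(10.5, 39.5)

The binomial likelihood is conjugate to the Beta prior: with 10 successes and 39 failures, the posterior is Beta(0.5+10, 0.5+39) = Beta(10.5, 39.5).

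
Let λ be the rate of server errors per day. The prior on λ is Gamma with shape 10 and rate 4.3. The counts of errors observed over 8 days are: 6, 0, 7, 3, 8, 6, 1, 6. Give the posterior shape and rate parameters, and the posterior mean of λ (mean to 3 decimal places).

Posterior: Gamma(shape=47, rate=12.3); mean ≈ 3.821

The Poisson likelihood adds the total count to the shape and the number of exposure periods to the rate. Here ∑xᵢ = 37 and n = 8, so shape 10→47 and rate 4.3→12.3.
Posterior mean = shape/rate = 47/12.3 = 3.821.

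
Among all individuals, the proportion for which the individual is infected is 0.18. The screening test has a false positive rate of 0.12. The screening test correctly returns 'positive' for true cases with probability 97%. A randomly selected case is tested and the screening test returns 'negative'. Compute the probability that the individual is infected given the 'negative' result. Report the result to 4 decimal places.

P(H | E) ≈ 0.0074

Write H for 'the individual is infected'. Prior odds H:¬H = 0.18/0.82 = 0.21951. For the 'negative' outcome, the likelihood ratio is 0.03/0.88 = 0.034091.
Posterior odds = 0.21951 × 0.034091 = 0.0074834, so P(H|E) = 0.0074834/(1+0.0074834) = 0.0074.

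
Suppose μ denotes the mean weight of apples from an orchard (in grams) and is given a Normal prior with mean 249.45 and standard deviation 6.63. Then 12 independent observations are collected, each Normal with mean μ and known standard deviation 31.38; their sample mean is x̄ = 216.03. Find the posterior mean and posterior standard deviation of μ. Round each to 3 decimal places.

With known σ, the Normal prior is conjugate. Weight on the data is w = (n/σ²)/(n/σ² + 1/τ₀²) = 0.0121864/(0.0121864+0.0227496) = 0.34882.
Posterior mean = w·x̄ + (1−w)·μ₀ = 0.34882·216.03 + 0.65118·249.45 = 237.792. Posterior variance = 1/(0.0121864+0.0227496) = 28.6238, so SD = 5.350.

Posterior mean ≈ 237.792; posterior SD ≈ 5.350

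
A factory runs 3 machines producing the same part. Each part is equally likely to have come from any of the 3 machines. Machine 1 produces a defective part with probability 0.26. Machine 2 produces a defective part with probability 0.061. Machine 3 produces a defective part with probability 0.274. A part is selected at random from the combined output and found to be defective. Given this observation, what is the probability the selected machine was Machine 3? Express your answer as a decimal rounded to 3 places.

Tabulate prior·likelihood by source: [1] prior 0.333333, lik 0.26, product 0.08667; [2] prior 0.333333, lik 0.061, product 0.02033; [3] prior 0.333333, lik 0.274, product 0.09133.
Normalizing constant = 0.19833; the posterior for Machine 3 is its product over the sum, 0.09133/0.19833 = 0.461.

Posterior probability ≈ 0.461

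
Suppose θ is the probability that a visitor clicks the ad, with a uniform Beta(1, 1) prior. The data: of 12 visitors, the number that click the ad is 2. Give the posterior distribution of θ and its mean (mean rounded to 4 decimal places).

Posterior: Beta(3, 11); mean ≈ 0.2143

Observing 2 successes and 10 failures updates Beta(1, 1) by adding the success and failure counts to the two shape parameters: α = 1+2 = 3, β = 1+10 = 11.
Posterior mean = α/(α+β) = 3/14 = 0.2143.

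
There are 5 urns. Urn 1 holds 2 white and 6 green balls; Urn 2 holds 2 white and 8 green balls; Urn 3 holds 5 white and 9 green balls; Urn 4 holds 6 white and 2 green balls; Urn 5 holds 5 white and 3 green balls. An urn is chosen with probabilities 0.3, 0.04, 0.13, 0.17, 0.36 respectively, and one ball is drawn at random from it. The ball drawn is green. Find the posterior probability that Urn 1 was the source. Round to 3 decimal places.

Posterior probability ≈ 0.434

P(green|Urn 1) = 0.75; P(green|Urn 2) = 0.8; P(green|Urn 3) = 0.6429; P(green|Urn 4) = 0.25; P(green|Urn 5) = 0.375.
Prior × likelihood for each source: 0.3·0.75=0.2250, 0.04·0.8=0.03200, 0.13·0.6429=0.08357, 0.17·0.25=0.04250, 0.36·0.375=0.1350. Summing gives P(green) = 0.51807.
P(Urn 1 | green) = 0.2250 / 0.51807 = 0.434.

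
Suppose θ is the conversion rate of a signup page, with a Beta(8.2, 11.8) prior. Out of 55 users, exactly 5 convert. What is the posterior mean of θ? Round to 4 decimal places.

Posterior mean ≈ 0.1760

Observing 5 successes and 50 failures updates Beta(8.2, 11.8) by adding the success and failure counts to the two shape parameters: α = 8.2+5 = 13.2, β = 11.8+50 = 61.8.
E[θ | data] = 13.2/(13.2+61.8) = 0.1760.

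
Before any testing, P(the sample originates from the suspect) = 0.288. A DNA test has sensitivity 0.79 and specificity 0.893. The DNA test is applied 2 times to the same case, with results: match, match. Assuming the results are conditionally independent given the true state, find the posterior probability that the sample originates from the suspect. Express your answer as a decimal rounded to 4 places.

Let H be the event that the sample originates from the suspect; start with P(H) = 0.288. P('match'|H) = 0.79, P('match'|¬H) = 0.107.
Update on result 1 ('match'): P(H) ← 0.79·0.2880 / (0.79·0.2880 + 0.107·0.7120) = 0.22752/0.30370 = 0.7492.
Update on result 2 ('match'): P(H) ← 0.79·0.7492 / (0.79·0.7492 + 0.107·0.2508) = 0.59183/0.61867 = 0.9566.

Posterior P(H) ≈ 0.9566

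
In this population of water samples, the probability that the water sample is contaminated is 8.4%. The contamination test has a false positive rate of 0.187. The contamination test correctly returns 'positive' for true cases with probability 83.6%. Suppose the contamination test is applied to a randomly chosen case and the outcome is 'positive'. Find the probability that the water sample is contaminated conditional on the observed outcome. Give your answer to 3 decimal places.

P(H | E) ≈ 0.291

Write H for 'the water sample is contaminated'. Prior odds H:¬H = 0.084/0.916 = 0.091703. For the 'positive' outcome, the likelihood ratio is 0.836/0.187 = 4.4706.
Posterior odds = 0.091703 × 4.4706 = 0.40997, so P(H|E) = 0.40997/(1+0.40997) = 0.291.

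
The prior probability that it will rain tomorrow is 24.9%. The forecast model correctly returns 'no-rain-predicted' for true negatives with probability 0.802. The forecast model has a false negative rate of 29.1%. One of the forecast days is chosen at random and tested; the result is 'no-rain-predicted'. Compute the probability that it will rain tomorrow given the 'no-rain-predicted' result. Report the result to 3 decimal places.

P(H | E) ≈ 0.107

Write H for 'it will rain tomorrow'. Prior odds H:¬H = 0.249/0.751 = 0.33156. For the 'no-rain-predicted' outcome, the likelihood ratio is 0.291/0.802 = 0.36284.
Posterior odds = 0.33156 × 0.36284 = 0.12030, so P(H|E) = 0.12030/(1+0.12030) = 0.107.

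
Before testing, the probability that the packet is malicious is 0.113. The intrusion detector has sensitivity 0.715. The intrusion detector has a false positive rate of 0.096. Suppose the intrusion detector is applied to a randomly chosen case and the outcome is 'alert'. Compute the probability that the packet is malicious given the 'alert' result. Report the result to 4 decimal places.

Let H be the event that the packet is malicious. P(H) = 0.113, so P(¬H) = 0.887. With E the 'alert' result, P(E|H) = 0.715 and P(E|¬H) = 0.096.
P(E) = 0.715·0.113 + 0.096·0.887 = 0.080795 + 0.085152 = 0.16595.
By Bayes' theorem, P(H|E) = 0.080795 / 0.16595 = 0.4869.

P(H | E) ≈ 0.4869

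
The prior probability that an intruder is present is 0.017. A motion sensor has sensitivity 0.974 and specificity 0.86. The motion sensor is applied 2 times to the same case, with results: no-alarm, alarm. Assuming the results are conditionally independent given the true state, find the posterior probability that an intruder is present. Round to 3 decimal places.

Posterior P(H) ≈ 0.004

With H the event that an intruder is present, the joint likelihood of the observed sequence is P(data|H) = 0.026·0.974 = 0.025324 and P(data|¬H) = 0.86·0.14 = 0.12040.
Bayes: P(H|data) = 0.017·0.025324 / (0.017·0.025324 + 0.983·0.12040) = 0.00043051/0.11878 = 0.0036.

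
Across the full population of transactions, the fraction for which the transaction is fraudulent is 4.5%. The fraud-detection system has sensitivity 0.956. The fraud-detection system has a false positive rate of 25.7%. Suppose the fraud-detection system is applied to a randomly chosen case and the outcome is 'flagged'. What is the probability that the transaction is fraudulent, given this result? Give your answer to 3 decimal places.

P(H | E) ≈ 0.149

Write H for 'the transaction is fraudulent'. Prior odds H:¬H = 0.045/0.955 = 0.047120. For the 'flagged' outcome, the likelihood ratio is 0.956/0.257 = 3.7198.
Posterior odds = 0.047120 × 3.7198 = 0.17528, so P(H|E) = 0.17528/(1+0.17528) = 0.149.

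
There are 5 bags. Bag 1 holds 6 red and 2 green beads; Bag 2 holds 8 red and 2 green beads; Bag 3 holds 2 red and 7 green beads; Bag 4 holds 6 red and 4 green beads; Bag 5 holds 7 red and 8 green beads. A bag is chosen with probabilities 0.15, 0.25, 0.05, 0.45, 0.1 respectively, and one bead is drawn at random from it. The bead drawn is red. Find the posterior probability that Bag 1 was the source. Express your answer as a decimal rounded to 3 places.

Tabulate prior·likelihood by source: [1] prior 0.15, lik 0.75, product 0.1125; [2] prior 0.25, lik 0.8, product 0.2000; [3] prior 0.05, lik 0.2222, product 0.01111; [4] prior 0.45, lik 0.6, product 0.2700; [5] prior 0.1, lik 0.4667, product 0.04667.
Normalizing constant = 0.64028; the posterior for Bag 1 is its product over the sum, 0.1125/0.64028 = 0.176.

Posterior probability ≈ 0.176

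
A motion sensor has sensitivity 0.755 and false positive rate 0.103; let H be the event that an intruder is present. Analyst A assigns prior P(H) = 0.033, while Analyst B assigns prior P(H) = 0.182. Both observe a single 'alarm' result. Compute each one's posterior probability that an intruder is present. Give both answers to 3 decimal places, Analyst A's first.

P('+'|H) = 0.755, P('+'|¬H) = 0.103.
Analyst A: numerator 0.755·0.033 = 0.024915; evidence = 0.024915+0.103·0.967 = 0.12452; posterior = 0.200.
Analyst B: numerator 0.755·0.182 = 0.13741; evidence = 0.13741+0.103·0.818 = 0.22166; posterior = 0.620.

Analyst A: 0.200; Analyst B: 0.620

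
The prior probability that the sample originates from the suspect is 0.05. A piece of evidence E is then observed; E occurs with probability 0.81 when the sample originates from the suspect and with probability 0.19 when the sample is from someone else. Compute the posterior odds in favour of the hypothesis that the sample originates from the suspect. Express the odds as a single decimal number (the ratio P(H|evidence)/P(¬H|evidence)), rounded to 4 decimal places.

Prior odds = 0.05/(1−0.05) = 0.052632. In log-odds, ln(0.052632) = -2.9444.
Add log likelihood ratio: ln(4.2632) = 1.4500.
Posterior log-odds = -1.4944, so posterior odds = exp(-1.4944) = 0.22438.

Posterior odds ≈ 0.2244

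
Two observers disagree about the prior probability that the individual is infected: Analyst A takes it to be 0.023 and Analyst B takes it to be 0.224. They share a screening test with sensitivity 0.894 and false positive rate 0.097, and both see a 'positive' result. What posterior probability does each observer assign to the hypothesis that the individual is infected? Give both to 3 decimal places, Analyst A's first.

Analyst A: 0.178; Analyst B: 0.727

P('+'|H) = 0.894, P('+'|¬H) = 0.097.
Analyst A: numerator 0.894·0.023 = 0.020562; evidence = 0.020562+0.097·0.977 = 0.11533; posterior = 0.178.
Analyst B: numerator 0.894·0.224 = 0.20026; evidence = 0.20026+0.097·0.776 = 0.27553; posterior = 0.727.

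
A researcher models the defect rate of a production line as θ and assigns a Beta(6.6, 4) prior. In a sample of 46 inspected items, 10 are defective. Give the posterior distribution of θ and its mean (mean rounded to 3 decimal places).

Posterior: Beta(16.6, 40); mean ≈ 0.293

Observing 10 successes and 36 failures updates Beta(6.6, 4) by adding the success and failure counts to the two shape parameters: α = 6.6+10 = 16.6, β = 4+36 = 40.
Posterior mean = α/(α+β) = 16.6/56.6 = 0.293.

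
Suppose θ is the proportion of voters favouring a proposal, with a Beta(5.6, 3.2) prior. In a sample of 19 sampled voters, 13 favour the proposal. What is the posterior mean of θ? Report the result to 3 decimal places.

Posterior mean ≈ 0.669

The binomial likelihood is conjugate to the Beta prior: with 13 successes and 6 failures, the posterior is Beta(5.6+13, 3.2+6) = Beta(18.6, 9.2).
Posterior mean = α/(α+β) = 18.6/27.8 = 0.669.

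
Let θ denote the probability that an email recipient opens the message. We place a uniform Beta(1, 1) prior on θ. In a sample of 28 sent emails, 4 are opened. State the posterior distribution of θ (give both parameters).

Posterior: Beta(5, 25)

The binomial likelihood is conjugate to the Beta prior: with 4 successes and 24 failures, the posterior is Beta(1+4, 1+24) = Beta(5, 25).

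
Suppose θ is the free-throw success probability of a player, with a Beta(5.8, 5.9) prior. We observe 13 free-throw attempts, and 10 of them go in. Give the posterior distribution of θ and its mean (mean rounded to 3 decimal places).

Posterior: Beta(15.8, 8.9); mean ≈ 0.640

Observing 10 successes and 3 failures updates Beta(5.8, 5.9) by adding the success and failure counts to the two shape parameters: α = 5.8+10 = 15.8, β = 5.9+3 = 8.9.
E[θ | data] = 15.8/(15.8+8.9) = 0.640.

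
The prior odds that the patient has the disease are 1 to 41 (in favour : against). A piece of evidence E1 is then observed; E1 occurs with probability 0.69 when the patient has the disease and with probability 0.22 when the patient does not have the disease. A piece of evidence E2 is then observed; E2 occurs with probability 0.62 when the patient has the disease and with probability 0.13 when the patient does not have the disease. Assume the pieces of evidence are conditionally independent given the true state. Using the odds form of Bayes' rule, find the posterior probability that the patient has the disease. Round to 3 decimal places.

Prior odds = 1/41 = 0.024390.
Likelihood ratio for E1 = 0.69/0.22 = 3.1364.
Likelihood ratio for E2 = 0.62/0.13 = 4.7692.
Posterior odds = prior odds × LR₁ × LR₂ = 0.36483.
Posterior probability = odds/(1+odds) = 0.36483/1.3648 = 0.267.

Posterior probability ≈ 0.267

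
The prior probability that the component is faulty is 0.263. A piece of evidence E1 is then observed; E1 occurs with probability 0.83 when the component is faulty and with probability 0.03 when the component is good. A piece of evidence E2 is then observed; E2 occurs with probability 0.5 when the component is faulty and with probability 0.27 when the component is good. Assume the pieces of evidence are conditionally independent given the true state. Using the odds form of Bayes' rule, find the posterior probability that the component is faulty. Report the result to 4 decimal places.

Prior odds = 0.263/(1−0.263) = 0.35685.
Likelihood ratio for E1 = 0.83/0.03 = 27.667.
Likelihood ratio for E2 = 0.5/0.27 = 1.8519.
Posterior odds = prior odds × LR₁ × LR₂ = 18.283.
Posterior probability = odds/(1+odds) = 18.283/19.283 = 0.9481.

Posterior probability ≈ 0.9481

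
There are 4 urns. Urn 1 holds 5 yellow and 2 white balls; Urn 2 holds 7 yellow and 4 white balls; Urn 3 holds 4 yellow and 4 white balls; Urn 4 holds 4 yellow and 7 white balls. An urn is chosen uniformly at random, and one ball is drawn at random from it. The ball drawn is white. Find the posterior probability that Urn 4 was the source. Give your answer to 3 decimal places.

P(white|Urn 1) = 0.2857; P(white|Urn 2) = 0.3636; P(white|Urn 3) = 0.5; P(white|Urn 4) = 0.6364.
Prior × likelihood for each source: 0.25·0.2857=0.07143, 0.25·0.3636=0.09091, 0.25·0.5=0.1250, 0.25·0.6364=0.1591. Summing gives P(white) = 0.44643.
P(Urn 4 | white) = 0.1591 / 0.44643 = 0.356.

Posterior probability ≈ 0.356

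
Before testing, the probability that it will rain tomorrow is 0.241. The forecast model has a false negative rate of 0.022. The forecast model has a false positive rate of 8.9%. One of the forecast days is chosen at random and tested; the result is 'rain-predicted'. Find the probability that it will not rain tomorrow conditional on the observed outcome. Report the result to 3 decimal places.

Let H be the event that it will rain tomorrow. P(H) = 0.241, so P(¬H) = 0.759. With E the 'rain-predicted' result, P(E|H) = 0.978 and P(E|¬H) = 0.089.
P(E) = 0.978·0.241 + 0.089·0.759 = 0.23570 + 0.067551 = 0.30325.
By Bayes' theorem, P(H|E) = 0.23570 / 0.30325 = 0.777. Hence P(¬H|E) = 1 − 0.777 = 0.223.

P(¬H | E) ≈ 0.223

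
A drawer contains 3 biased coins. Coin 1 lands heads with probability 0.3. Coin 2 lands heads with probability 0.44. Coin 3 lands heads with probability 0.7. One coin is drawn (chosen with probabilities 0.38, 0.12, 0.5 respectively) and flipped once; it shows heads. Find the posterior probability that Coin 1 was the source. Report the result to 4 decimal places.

Posterior probability ≈ 0.2206

Tabulate prior·likelihood by source: [1] prior 0.38, lik 0.3, product 0.1140; [2] prior 0.12, lik 0.44, product 0.05280; [3] prior 0.5, lik 0.7, product 0.3500.
Normalizing constant = 0.51680; the posterior for Coin 1 is its product over the sum, 0.1140/0.51680 = 0.2206.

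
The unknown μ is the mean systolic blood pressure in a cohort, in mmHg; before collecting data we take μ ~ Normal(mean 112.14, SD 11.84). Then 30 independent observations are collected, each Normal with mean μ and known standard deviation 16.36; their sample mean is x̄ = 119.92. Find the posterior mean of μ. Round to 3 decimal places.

With known σ, the Normal prior is conjugate. Weight on the data is w = (n/σ²)/(n/σ² + 1/τ₀²) = 0.112087/(0.112087+0.00713340) = 0.94017.
Posterior mean = w·x̄ + (1−w)·μ₀ = 0.94017·119.92 + 0.059834·112.14 = 119.454.

Posterior mean ≈ 119.454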